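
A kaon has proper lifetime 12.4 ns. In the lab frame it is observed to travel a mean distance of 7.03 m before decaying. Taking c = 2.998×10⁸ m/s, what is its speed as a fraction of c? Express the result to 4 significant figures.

0.8840c

d = βγcτ ⇒ βγ = d/(cτ) = 7.030 m / (3.71752 m) = 1.891.
β = (βγ)/√(1+(βγ)²) = 1.891/√4.57588 = 0.8840.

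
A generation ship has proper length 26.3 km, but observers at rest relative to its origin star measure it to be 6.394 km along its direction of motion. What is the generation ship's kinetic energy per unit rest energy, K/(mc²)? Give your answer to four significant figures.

Length contraction gives γ = L₀/L = 26.3/6.394 = 4.11323.
Since K = (γ−1)mc², K/(mc²) = 4.11323 − 1 = 3.113.

3.113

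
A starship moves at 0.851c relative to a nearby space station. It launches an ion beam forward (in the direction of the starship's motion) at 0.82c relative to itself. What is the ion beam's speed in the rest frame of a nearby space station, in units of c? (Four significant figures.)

In units of c, u = (u' + v)/(1 + u'v) with u' = 0.82 and v = 0.851.
Numerator: 0.82 + 0.851 = 1.671. Denominator: 1 + (0.82)(0.851) = 1.69782.
u = 1.671/1.69782 = 0.9842, so the speed is 0.9842c.

0.9842c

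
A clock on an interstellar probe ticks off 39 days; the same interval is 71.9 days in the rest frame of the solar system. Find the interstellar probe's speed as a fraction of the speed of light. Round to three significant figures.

γ = Δt/Δτ = 71.9/39 = 1.8436.
β = √(1 − 1/γ²) = √(1 − 0.294216) = √0.705784 = 0.840.

0.840c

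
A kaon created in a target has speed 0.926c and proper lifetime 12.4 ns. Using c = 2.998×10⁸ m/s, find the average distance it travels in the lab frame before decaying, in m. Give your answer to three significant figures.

Lorentz factor: γ = (1 − 0.857476)^(−1/2) = 2.6488.
Lab-frame lifetime: Δt = γτ = 2.6488 × 12.4 ns = 32.845 ns.
Distance: d = vΔt = 0.926 × 2.998×10⁸ m/s × 3.2845×10^-8 s = 9.12 m.

9.12 m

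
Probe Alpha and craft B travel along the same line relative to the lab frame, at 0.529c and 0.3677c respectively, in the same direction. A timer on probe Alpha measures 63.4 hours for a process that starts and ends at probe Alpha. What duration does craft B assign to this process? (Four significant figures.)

Speed of probe Alpha in craft B's frame: u = (v_A − v_B)/(1 − v_A v_B/c²) = (0.529 − 0.3677)/(1 − 0.529×0.3677) = 0.1613/0.8054867 = 0.20025; |u| = 0.20025c.
At |u| = 0.20025c, γ = (1 − 0.0401001)^(−1/2) = 1.0207.
The clock on probe Alpha records proper time, so craft B measures Δt = γΔτ = 1.0207 × 63.4 = 64.71 hours.

64.71 hours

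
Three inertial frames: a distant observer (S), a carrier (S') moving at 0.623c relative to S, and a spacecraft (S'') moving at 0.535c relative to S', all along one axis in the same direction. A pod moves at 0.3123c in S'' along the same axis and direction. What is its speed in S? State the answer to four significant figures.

Apply u = (u'+v)/(1+u'v) twice. Pod in the carrier frame: (0.3123+0.535)/(1+0.3123·0.535) = 0.8473/1.1670805 = 0.726c.
That velocity, transformed to the rest frame of a distant observer: (0.726+0.623)/(1+0.726·0.623) = 1.349/1.452298 = 0.92887c.

0.9289c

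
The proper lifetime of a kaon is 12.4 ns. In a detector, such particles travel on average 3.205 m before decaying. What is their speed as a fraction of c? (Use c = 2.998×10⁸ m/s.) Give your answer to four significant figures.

Let x = d/(cτ) = 3.205 m / (2.998×10⁸ m/s × 1.240×10^-8 s) = 0.86213. Since d = βγcτ, x = βγ = β/√(1−β²).
Solving: β² = x²/(1+x²) = 0.743268/1.743268 = 0.426365, so β = 0.6530.

0.6530c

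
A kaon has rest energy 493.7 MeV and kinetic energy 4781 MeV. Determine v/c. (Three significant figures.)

0.996

K = (γ−1)mc², so γ = 1 + 4781/493.7 = 10.684.
Then v/c = √(1 − γ⁻²) = √(1 − 0.00876057) = √0.99123943 = 0.996.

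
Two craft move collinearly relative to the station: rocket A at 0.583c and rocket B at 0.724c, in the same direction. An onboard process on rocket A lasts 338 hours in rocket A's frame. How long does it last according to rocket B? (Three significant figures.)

349 hours

The velocity of rocket A relative to rocket B is (0.583 − 0.724)c / (1 − 0.583×0.724) = −0.24398c; relative speed 0.24398c.
γ for this relative speed: γ = 1/√(1 − 0.0595262) = 1.0312.
Rocket A's interval is proper; time dilation gives Δt_B = γΔτ = 1.0312 × 338 hours = 349 hours.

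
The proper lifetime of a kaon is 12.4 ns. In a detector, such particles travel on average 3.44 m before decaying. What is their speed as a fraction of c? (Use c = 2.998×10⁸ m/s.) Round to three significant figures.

d = βγcτ ⇒ βγ = d/(cτ) = 3.440 m / (3.71752 m) = 0.92535.
β = (βγ)/√(1+(βγ)²) = 0.92535/√1.856273 = 0.679.

0.679c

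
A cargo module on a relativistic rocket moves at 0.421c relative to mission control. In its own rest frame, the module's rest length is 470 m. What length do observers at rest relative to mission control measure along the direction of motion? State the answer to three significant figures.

426 m

γ = 1/√(1 − β²) = 1/√(1 − 0.177241) = 1/√0.822759 = 1/0.907061 = 1.1025.
Along the direction of motion the measured length is L₀/γ = 470/1.1025 = 426 m.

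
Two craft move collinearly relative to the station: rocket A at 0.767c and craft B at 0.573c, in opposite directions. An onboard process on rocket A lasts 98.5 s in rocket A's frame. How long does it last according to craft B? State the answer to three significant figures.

270 s

Transform rocket A's velocity into craft B's frame: (0.767 + 0.573)/(1 + 0.767·0.573) = 1.34/1.439491, so the relative speed is 0.93088c.
At |u| = 0.93088c, γ = (1 − 0.866538)^(−1/2) = 2.7373.
Rocket A's interval is proper; time dilation gives Δt_B = γΔτ = 2.7373 × 98.5 s = 270 s.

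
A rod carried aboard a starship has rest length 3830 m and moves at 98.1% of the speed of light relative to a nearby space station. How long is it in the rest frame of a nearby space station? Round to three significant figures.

Lorentz factor: γ = (1 − 0.962361)^(−1/2) = 5.1544.
Length contraction: L = L₀/γ = 3830/5.1544 = 743 m.

743 m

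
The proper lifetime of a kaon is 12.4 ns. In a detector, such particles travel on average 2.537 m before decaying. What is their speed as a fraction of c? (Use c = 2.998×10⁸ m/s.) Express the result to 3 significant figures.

Lab distance = (lab lifetime)·v = γτ·βc, so βγ = d/(cτ) = 2.537/(2.998×10⁸ × 1.240×10^-8) = 0.68244.
With βγ = 0.68244: γ² = 1 + (βγ)² = 1.465724, and β = (βγ)/γ = 0.68244/1.21067 = 0.564.

0.564c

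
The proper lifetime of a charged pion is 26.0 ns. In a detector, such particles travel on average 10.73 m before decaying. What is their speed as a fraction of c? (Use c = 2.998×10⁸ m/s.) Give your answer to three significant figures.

0.809c

d = βγcτ ⇒ βγ = d/(cτ) = 10.73 m / (7.7948 m) = 1.3766.
β = (βγ)/√(1+(βγ)²) = 1.3766/√2.89503 = 0.809.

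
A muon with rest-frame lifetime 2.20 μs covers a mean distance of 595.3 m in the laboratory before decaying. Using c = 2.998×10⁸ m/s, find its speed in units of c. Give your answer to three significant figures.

0.670c

Lab distance = (lab lifetime)·v = γτ·βc, so βγ = d/(cτ) = 595.3/(2.998×10⁸ × 2.200×10^-6) = 0.90257.
With βγ = 0.90257: γ² = 1 + (βγ)² = 1.814633, and β = (βγ)/γ = 0.90257/1.34708 = 0.670.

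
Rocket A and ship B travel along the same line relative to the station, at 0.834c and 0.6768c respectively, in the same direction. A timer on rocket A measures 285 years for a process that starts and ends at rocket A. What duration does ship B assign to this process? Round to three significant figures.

Transform rocket A's velocity into ship B's frame: (0.834 − 0.6768)/(1 − 0.834·0.6768) = 0.1572/0.4355488, so the relative speed is 0.36092c.
γ for this relative speed: γ = 1/√(1 − 0.130263) = 1.0723.
Rocket A's interval is proper; time dilation gives Δt_B = γΔτ = 1.0723 × 285 years = 306 years.

306 years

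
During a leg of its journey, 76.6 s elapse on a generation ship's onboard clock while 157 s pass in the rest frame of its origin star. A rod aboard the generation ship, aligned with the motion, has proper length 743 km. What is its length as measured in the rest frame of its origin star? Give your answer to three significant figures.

From Δt = γΔτ: γ = 157/76.6 = 2.04961.
The rod contracts by the same γ: 743 km / 2.04961 = 363 km.

363 km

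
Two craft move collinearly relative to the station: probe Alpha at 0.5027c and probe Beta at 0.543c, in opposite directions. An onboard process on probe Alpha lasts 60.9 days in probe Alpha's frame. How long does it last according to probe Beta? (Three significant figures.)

107 days

Speed of probe Alpha in probe Beta's frame: u = (v_A + v_B)/(1 + v_A v_B/c²) = (0.5027 + 0.543)/(1 + 0.5027×0.543) = 1.0457/1.2729661 = 0.82147; |u| = 0.82147c.
At |u| = 0.82147c, γ = (1 − 0.674813)^(−1/2) = 1.7536.
Probe Alpha's interval is proper; time dilation gives Δt_B = γΔτ = 1.7536 × 60.9 days = 107 days.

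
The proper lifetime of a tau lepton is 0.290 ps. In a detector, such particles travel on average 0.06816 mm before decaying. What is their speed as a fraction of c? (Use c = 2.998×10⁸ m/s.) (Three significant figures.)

Let x = d/(cτ) = 6.816×10^-5 m / (2.998×10⁸ m/s × 2.900×10^-13 s) = 0.78397. Since d = βγcτ, x = βγ = β/√(1−β²).
Solving: β² = x²/(1+x²) = 0.614609/1.614609 = 0.380655, so β = 0.617.

0.617c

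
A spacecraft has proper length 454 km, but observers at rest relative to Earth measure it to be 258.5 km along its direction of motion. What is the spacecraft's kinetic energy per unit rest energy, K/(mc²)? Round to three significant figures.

0.756

From L = L₀/γ: γ = 454/258.5 = 1.75629.
Since K = (γ−1)mc², K/(mc²) = 1.75629 − 1 = 0.756.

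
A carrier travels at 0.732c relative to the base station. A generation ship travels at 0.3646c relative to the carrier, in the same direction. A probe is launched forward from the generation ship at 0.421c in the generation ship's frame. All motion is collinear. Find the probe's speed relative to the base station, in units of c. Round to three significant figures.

Compose velocities in two stages. Stage 1 (into S'): u₁ = (0.421+0.3646)/(1+0.421×0.3646) = 0.68106.
Stage 2 (into S): u = (0.68106+0.732)/(1+0.68106×0.732) = 0.94296, so the speed is 0.943c.

0.943c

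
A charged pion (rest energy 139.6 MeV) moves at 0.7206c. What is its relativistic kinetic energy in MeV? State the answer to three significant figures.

Lorentz factor: γ = (1 − 0.51926436)^(−1/2) = 1.44227.
Kinetic energy: K = (γ − 1)mc² = (1.44227 − 1) × 139.6 MeV = 0.44227 × 139.6 = 61.7 MeV.

61.7 MeV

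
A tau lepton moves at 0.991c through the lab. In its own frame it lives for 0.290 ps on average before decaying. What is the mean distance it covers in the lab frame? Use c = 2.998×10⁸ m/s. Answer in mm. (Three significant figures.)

0.644 mm

γ = 1/√(1 − β²) = 1/√(1 − 0.982081) = 1/√0.017919 = 1/0.133862 = 7.4704.
Lab-frame lifetime: Δt = γτ = 7.4704 × 0.290 ps = 2.1664 ps.
Distance: d = vΔt = 0.991 × 2.998×10⁸ m/s × 2.1664×10^-12 s = 6.44×10^-4 m = 0.644 mm.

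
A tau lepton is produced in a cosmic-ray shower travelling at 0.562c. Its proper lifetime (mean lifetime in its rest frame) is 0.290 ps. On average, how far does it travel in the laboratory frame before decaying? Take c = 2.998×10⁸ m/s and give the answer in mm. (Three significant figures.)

Lorentz factor: γ = (1 − 0.315844)^(−1/2) = 1.209.
Lab-frame lifetime: Δt = γτ = 1.209 × 0.290 ps = 0.35061 ps.
Distance: d = vΔt = 0.562 × 2.998×10⁸ m/s × 3.5061×10^-13 s = 5.91×10^-5 m = 0.0591 mm.

0.0591 mm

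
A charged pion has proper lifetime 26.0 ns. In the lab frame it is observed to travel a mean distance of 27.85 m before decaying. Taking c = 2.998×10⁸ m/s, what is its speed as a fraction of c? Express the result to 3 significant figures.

d = βγcτ ⇒ βγ = d/(cτ) = 27.85 m / (7.7948 m) = 3.5729.
β = (βγ)/√(1+(βγ)²) = 3.5729/√13.7656 = 0.963.

0.963c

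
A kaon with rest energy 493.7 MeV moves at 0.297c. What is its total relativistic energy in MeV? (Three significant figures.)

γ = 1/√(1 − β²) = 1/√(1 − 0.088209) = 1/√0.911791 = 1/0.954877 = 1.0473.
Total energy: E = γmc² = 1.0473 × 493.7 MeV = 517 MeV.

517 MeV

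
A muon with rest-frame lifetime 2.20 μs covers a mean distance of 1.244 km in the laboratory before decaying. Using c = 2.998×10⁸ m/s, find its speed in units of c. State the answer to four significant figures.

0.8835c

d = βγcτ ⇒ βγ = d/(cτ) = 1244 m / (659.56 m) = 1.8861.
β = (βγ)/√(1+(βγ)²) = 1.8861/√4.55737 = 0.8835.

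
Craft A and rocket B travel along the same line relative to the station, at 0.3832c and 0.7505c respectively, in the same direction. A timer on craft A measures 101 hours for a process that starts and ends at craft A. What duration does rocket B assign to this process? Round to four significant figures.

Transform craft A's velocity into rocket B's frame: (0.3832 − 0.7505)/(1 − 0.3832·0.7505) = −0.3673/0.7124084, so the relative speed is 0.51558c.
At |u| = 0.51558c, γ = (1 − 0.265823)^(−1/2) = 1.1671.
The clock on craft A records proper time, so rocket B measures Δt = γΔτ = 1.1671 × 101 = 117.9 hours.

117.9 hours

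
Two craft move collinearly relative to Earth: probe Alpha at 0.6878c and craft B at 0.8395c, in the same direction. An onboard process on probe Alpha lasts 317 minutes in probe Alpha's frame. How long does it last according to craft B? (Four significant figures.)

339.6 minutes

Transform probe Alpha's velocity into craft B's frame: (0.6878 − 0.8395)/(1 − 0.6878·0.8395) = −0.1517/0.4225919, so the relative speed is 0.35898c.
γ for this relative speed: γ = 1/√(1 − 0.128867) = 1.0714.
The clock on probe Alpha records proper time, so craft B measures Δt = γΔτ = 1.0714 × 317 = 339.6 minutes.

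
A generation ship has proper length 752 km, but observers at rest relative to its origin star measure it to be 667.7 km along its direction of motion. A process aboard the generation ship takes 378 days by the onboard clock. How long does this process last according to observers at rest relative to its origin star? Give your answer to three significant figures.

From L = L₀/γ: γ = 752/667.7 = 1.12625.
The same γ dilates the second interval: 1.12625 × 378 days = 426 days.

426 days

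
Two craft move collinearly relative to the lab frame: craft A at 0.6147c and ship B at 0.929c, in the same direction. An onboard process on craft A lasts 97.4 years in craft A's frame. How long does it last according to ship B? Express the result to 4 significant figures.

143.1 years

Speed of craft A in ship B's frame: u = (v_A − v_B)/(1 − v_A v_B/c²) = (0.6147 − 0.929)/(1 − 0.6147×0.929) = −0.3143/0.4289437 = −0.73273; |u| = 0.73273c.
At |u| = 0.73273c, γ = (1 − 0.536893)^(−1/2) = 1.4695.
The clock on craft A records proper time, so ship B measures Δt = γΔτ = 1.4695 × 97.4 = 143.1 years.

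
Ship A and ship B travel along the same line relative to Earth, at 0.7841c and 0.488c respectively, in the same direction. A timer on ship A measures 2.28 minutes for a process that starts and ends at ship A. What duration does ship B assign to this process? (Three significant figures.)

Speed of ship A in ship B's frame: u = (v_A − v_B)/(1 − v_A v_B/c²) = (0.7841 − 0.488)/(1 − 0.7841×0.488) = 0.2961/0.6173592 = 0.47962; |u| = 0.47962c.
At |u| = 0.47962c, γ = (1 − 0.230035)^(−1/2) = 1.1396.
The clock on ship A records proper time, so ship B measures Δt = γΔτ = 1.1396 × 2.28 = 2.60 minutes.

2.60 minutes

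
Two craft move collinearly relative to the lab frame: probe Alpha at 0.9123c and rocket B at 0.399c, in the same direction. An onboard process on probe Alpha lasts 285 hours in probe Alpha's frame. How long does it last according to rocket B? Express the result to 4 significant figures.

The velocity of probe Alpha relative to rocket B is (0.9123 − 0.399)c / (1 − 0.9123×0.399) = 0.80709c; relative speed 0.80709c.
γ for this relative speed: γ = 1/√(1 − 0.651394) = 1.6937.
Probe Alpha's interval is proper; time dilation gives Δt_B = γΔτ = 1.6937 × 285 hours = 482.7 hours.

482.7 hours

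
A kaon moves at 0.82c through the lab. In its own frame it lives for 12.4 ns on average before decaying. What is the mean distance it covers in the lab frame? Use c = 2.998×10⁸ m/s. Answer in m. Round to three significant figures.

With β = 0.82, γ = 1/√(1 − 0.82²) = 1/√0.3276 = 1.7471.
Lab-frame lifetime: Δt = γτ = 1.7471 × 12.4 ns = 21.664 ns.
Distance: d = vΔt = 0.82 × 2.998×10⁸ m/s × 2.1664×10^-8 s = 5.33 m.

5.33 m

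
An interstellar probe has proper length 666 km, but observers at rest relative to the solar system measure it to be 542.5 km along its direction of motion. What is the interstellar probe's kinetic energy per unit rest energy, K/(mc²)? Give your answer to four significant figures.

From L = L₀/γ: γ = 666/542.5 = 1.22765.
K/(mc²) = γ − 1 = 1.22765 − 1 = 0.2276.

0.2276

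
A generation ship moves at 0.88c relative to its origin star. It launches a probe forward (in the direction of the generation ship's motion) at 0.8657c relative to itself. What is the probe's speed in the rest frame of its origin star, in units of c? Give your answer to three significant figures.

0.991c

Relativistic velocity addition: u = (u' + v)/(1 + u'v/c²), with u' = 0.8657c and v = 0.88c.
Numerator: 0.8657 + 0.88 = 1.7457. Denominator: 1 + (0.8657)(0.88) = 1.761816.
u = 1.7457/1.761816 = 0.99085, so the speed is 0.991c.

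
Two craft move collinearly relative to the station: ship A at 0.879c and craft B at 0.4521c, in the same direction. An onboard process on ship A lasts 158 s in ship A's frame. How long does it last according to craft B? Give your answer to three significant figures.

224 s

Speed of ship A in craft B's frame: u = (v_A − v_B)/(1 − v_A v_B/c²) = (0.879 − 0.4521)/(1 − 0.879×0.4521) = 0.4269/0.6026041 = 0.70843; |u| = 0.70843c.
At |u| = 0.70843c, γ = (1 − 0.501873)^(−1/2) = 1.4169.
Ship A's interval is proper; time dilation gives Δt_B = γΔτ = 1.4169 × 158 s = 224 s.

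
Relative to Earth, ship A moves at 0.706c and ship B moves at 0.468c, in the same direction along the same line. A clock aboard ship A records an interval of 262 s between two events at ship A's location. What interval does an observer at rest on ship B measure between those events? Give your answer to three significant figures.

The velocity of ship A relative to ship B is (0.706 − 0.468)c / (1 − 0.706×0.468) = 0.35544c; relative speed 0.35544c.
At |u| = 0.35544c, γ = (1 − 0.126338)^(−1/2) = 1.0699.
The clock on ship A records proper time, so ship B measures Δt = γΔτ = 1.0699 × 262 = 280 s.

280 s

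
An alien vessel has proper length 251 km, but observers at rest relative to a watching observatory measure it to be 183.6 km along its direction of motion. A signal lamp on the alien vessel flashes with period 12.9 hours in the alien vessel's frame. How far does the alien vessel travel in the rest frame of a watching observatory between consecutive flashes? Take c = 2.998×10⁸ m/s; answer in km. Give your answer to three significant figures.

1.30×10^10 km

γ = L₀/L = 251/183.6 = 1.3671.
β = √(1 − 1/γ²) = 0.68187. Lab-frame period = γτ = 1.3671×12.9 hours = 17.636 hours. Distance = βc × γτ = 0.68187 × 2.998×10⁸ m/s × 63489.6 s = 1.2979×10^13 m = 1.30×10^10 km.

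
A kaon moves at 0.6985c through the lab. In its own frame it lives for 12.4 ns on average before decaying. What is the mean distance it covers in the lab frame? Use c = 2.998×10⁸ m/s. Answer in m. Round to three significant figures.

γ = 1/√(1 − β²) = 1/√(1 − 0.48790225) = 1/√0.51209775 = 1/0.71561 = 1.3974.
Lab-frame lifetime: Δt = γτ = 1.3974 × 12.4 ns = 17.328 ns.
Distance: d = vΔt = 0.6985 × 2.998×10⁸ m/s × 1.7328×10^-8 s = 3.63 m.

3.63 m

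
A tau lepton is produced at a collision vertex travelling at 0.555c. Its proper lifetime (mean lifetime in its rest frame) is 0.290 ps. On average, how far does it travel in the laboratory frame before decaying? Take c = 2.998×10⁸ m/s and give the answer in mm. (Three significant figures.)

β² = 0.308025, so γ = 1/√0.691975 = 1.2021.
Lab-frame lifetime: Δt = γτ = 1.2021 × 0.290 ps = 0.34861 ps.
Distance: d = vΔt = 0.555 × 2.998×10⁸ m/s × 3.4861×10^-13 s = 5.80×10^-5 m = 0.0580 mm.

0.0580 mm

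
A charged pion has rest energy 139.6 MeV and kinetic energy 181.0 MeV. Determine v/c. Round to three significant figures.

0.900

γ = 1 + K/(mc²) = 1 + 181.0/139.6 = 2.2966.
β = √(1 − 1/γ²) = √(1 − 0.189596) = √0.810404 = 0.900.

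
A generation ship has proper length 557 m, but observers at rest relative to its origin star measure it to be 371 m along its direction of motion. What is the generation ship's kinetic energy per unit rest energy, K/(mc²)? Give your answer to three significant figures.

γ = L₀/L = 557/371 = 1.50135.
K/(mc²) = γ − 1 = 1.50135 − 1 = 0.501.

0.501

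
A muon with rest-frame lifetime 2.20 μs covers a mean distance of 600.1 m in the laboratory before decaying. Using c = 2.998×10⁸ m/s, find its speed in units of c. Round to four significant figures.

d = βγcτ ⇒ βγ = d/(cτ) = 600.1 m / (659.56 m) = 0.90985.
β = (βγ)/√(1+(βγ)²) = 0.90985/√1.827827 = 0.6730.

0.6730c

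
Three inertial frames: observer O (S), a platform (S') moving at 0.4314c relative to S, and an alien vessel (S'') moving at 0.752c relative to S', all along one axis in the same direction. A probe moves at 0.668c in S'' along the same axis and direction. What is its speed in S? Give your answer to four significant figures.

Apply u = (u'+v)/(1+u'v) twice. Probe in the platform frame: (0.668+0.752)/(1+0.668·0.752) = 1.42/1.502336 = 0.94519c.
That velocity, transformed to the rest frame of observer O: (0.94519+0.4314)/(1+0.94519·0.4314) = 1.37659/1.407754966 = 0.97786c.

0.9779c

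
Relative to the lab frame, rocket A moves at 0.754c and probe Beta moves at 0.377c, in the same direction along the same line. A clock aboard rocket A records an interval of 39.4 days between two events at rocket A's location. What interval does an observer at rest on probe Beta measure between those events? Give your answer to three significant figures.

The velocity of rocket A relative to probe Beta is (0.754 − 0.377)c / (1 − 0.754×0.377) = 0.52673c; relative speed 0.52673c.
At |u| = 0.52673c, γ = (1 − 0.277444)^(−1/2) = 1.1764.
Rocket A's interval is proper; time dilation gives Δt_B = γΔτ = 1.1764 × 39.4 days = 46.4 days.

46.4 days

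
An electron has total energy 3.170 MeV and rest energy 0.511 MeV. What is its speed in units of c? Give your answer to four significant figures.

0.9869c

γ = E/(mc²) = 3.170/0.511 = 6.2035.
β = √(1 − 1/γ²) = √(1 − 0.0259852) = √0.9740148 = 0.9869.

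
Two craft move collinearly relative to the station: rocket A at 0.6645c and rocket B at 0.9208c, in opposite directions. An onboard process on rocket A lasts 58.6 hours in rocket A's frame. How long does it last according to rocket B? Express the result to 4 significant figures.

Transform rocket A's velocity into rocket B's frame: (0.6645 + 0.9208)/(1 + 0.6645·0.9208) = 1.5853/1.6118716, so the relative speed is 0.98352c.
γ for this relative speed: γ = 1/√(1 − 0.967312) = 5.531.
The clock on rocket A records proper time, so rocket B measures Δt = γΔτ = 5.531 × 58.6 = 324.1 hours.

324.1 hours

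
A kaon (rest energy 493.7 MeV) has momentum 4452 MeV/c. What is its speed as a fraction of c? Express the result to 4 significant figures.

pc/(mc²) = 4452/493.7 = 9.0176 = βγ = β/√(1−β²).
So β² = x²/(1 + x²) with x = 9.0176: x² = 81.3171, β² = 81.3171/82.3171 = 0.987852, β = 0.9939.

0.9939c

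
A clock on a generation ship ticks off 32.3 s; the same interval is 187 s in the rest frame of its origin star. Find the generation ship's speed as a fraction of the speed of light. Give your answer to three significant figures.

γ = Δt/Δτ = 187/32.3 = 5.7895.
β = √(1 − 1/γ²) = √(1 − 0.0298344) = √0.9701656 = 0.985.

0.985c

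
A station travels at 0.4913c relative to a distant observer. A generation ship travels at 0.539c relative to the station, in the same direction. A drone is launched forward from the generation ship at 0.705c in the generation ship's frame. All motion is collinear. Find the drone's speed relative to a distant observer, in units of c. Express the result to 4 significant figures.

First combine the drone and generation ship (S''→S'): u₁ = (0.705 + 0.539)/(1 + 0.705×0.539) = 1.244/1.379995 = 0.90145.
Then combine with the station (S'→S): u = (0.90145 + 0.4913)/(1 + 0.90145×0.4913) = 1.39275/1.442882385 = 0.96526.

0.9653c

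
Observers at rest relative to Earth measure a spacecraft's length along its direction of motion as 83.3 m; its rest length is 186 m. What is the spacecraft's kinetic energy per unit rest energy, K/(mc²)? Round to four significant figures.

γ = L₀/L = 186/83.3 = 2.23289.
K/(mc²) = γ − 1 = 2.23289 − 1 = 1.233.

1.233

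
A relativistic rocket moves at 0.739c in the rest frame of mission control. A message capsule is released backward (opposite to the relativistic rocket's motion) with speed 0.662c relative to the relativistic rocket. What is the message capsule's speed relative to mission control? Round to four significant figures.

Relativistic velocity addition: u = (u' + v)/(1 + u'v/c²), with u' = −0.662c and v = 0.739c.
Numerator: −0.662 + 0.739 = 0.077. Denominator: 1 + (−0.662)(0.739) = 0.510782.
u = 0.077/0.510782 = 0.15075, so the speed is 0.1507c.

0.1507c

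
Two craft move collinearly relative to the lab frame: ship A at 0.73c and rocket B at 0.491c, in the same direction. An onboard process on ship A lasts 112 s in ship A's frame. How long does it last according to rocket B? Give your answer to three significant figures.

Transform ship A's velocity into rocket B's frame: (0.73 − 0.491)/(1 − 0.73·0.491) = 0.239/0.64157, so the relative speed is 0.37252c.
γ for this relative speed: γ = 1/√(1 − 0.138771) = 1.0776.
The clock on ship A records proper time, so rocket B measures Δt = γΔτ = 1.0776 × 112 = 121 s.

121 s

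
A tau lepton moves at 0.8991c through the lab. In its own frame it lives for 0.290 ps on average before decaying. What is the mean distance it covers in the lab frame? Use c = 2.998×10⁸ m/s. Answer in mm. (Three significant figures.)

β² = 0.80838081, so γ = 1/√0.19161919 = 2.2844.
Lab-frame lifetime: Δt = γτ = 2.2844 × 0.290 ps = 0.66248 ps.
Distance: d = vΔt = 0.8991 × 2.998×10⁸ m/s × 6.6248×10^-13 s = 1.79×10^-4 m = 0.179 mm.

0.179 mm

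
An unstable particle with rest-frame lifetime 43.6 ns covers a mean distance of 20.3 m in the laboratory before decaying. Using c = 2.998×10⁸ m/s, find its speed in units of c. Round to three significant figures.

Let x = d/(cτ) = 20.30 m / (2.998×10⁸ m/s × 4.360×10^-8 s) = 1.553. Since d = βγcτ, x = βγ = β/√(1−β²).
Solving: β² = x²/(1+x²) = 2.41181/3.41181 = 0.7069, so β = 0.841.

0.841c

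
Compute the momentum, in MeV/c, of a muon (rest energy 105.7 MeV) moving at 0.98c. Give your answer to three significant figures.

With β = 0.98, γ = 1/√(1 − 0.98²) = 1/√0.0396 = 5.0252.
Momentum: p = γβ·mc = 5.0252 × 0.98 × 105.7 MeV/c = 521 MeV/c.

521 MeV/c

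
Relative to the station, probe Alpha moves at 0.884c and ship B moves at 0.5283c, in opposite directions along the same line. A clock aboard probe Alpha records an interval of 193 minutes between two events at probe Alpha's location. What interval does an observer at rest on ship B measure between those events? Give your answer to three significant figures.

713 minutes

Transform probe Alpha's velocity into ship B's frame: (0.884 + 0.5283)/(1 + 0.884·0.5283) = 1.4123/1.4670172, so the relative speed is 0.9627c.
γ for this relative speed: γ = 1/√(1 − 0.926791) = 3.6959.
The clock on probe Alpha records proper time, so ship B measures Δt = γΔτ = 3.6959 × 193 = 713 minutes.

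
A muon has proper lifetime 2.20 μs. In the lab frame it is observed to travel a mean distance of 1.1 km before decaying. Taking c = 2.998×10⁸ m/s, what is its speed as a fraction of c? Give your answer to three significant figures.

Lab distance = (lab lifetime)·v = γτ·βc, so βγ = d/(cτ) = 1100/(2.998×10⁸ × 2.200×10^-6) = 1.6678.
With βγ = 1.6678: γ² = 1 + (βγ)² = 3.78156, and β = (βγ)/γ = 1.6678/1.94462 = 0.858.

0.858c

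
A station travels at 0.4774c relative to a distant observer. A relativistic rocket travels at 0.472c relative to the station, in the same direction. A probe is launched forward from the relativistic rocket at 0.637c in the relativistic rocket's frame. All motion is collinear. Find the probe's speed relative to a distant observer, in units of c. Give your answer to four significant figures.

0.9453c

Apply u = (u'+v)/(1+u'v) twice. Probe in the station frame: (0.637+0.472)/(1+0.637·0.472) = 1.109/1.300664 = 0.85264c.
That velocity, transformed to the rest frame of a distant observer: (0.85264+0.4774)/(1+0.85264·0.4774) = 1.33004/1.407050336 = 0.94527c.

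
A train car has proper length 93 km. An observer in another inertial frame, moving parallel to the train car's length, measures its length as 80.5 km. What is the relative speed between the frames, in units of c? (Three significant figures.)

Length contraction gives γ = L₀/L = 93/80.5 = 1.1553.
β = √(1 − 1/γ²) = √0.250778 = 0.501.

0.501c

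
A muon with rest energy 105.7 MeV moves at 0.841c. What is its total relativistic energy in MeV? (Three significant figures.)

195 MeV

β² = 0.707281, so γ = 1/√0.292719 = 1.8483.
Total energy: E = γmc² = 1.8483 × 105.7 MeV = 195 MeV.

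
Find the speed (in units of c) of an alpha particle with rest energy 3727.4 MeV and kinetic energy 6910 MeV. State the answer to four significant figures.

0.9366c

γ = 1 + K/(mc²) = 1 + 6910/3727.4 = 2.8538.
β = √(1 − 1/γ²) = √(1 − 0.122787) = √0.877213 = 0.9366.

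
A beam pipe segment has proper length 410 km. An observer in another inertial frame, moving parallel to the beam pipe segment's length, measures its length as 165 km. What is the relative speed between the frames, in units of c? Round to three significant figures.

Length contraction gives γ = L₀/L = 410/165 = 2.4848.
β = √(1 − 1/γ²) = √0.838037 = 0.915.

0.915c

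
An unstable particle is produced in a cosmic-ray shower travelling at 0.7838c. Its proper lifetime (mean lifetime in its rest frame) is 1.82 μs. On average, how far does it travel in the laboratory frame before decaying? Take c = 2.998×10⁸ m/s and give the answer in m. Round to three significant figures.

With β = 0.7838, γ = 1/√(1 − 0.7838²) = 1/√0.38565756 = 1.6103.
Lab-frame lifetime: Δt = γτ = 1.6103 × 1.82 μs = 2.9307 μs.
Distance: d = vΔt = 0.7838 × 2.998×10⁸ m/s × 2.9307×10^-6 s = 689 m.

689 m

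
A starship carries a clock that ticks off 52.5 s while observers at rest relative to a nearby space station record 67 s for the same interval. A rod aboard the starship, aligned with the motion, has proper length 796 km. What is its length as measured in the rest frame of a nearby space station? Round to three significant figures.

The time-dilation ratio gives γ = 67/52.5 = 1.27619.
The rod contracts by the same γ: 796 km / 1.27619 = 624 km.

624 km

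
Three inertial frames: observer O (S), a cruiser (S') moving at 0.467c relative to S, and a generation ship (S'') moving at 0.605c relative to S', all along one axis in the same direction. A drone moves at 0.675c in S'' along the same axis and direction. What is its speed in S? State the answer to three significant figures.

0.966c

Apply u = (u'+v)/(1+u'v) twice. Drone in the cruiser frame: (0.675+0.605)/(1+0.675·0.605) = 1.28/1.408375 = 0.90885c.
That velocity, transformed to the rest frame of observer O: (0.90885+0.467)/(1+0.90885·0.467) = 1.37585/1.42443295 = 0.96589c.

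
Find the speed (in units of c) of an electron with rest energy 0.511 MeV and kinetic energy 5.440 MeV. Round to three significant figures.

0.996c

K = (γ−1)mc², so γ = 1 + 5.440/0.511 = 11.646.
Then v/c = √(1 − γ⁻²) = √(1 − 0.00737304) = √0.99262696 = 0.996.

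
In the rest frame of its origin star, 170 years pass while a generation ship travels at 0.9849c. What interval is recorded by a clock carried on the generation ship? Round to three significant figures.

Lorentz factor: γ = (1 − 0.97002801)^(−1/2) = 5.7762.
The generation ship's clock runs slow as seen from its origin star, so Δτ = Δt/γ = 170/5.7762 = 29.4 years.

29.4 years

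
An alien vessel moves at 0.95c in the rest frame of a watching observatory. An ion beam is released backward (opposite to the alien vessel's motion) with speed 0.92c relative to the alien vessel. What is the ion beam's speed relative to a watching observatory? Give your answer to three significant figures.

Relativistic velocity addition: u = (u' + v)/(1 + u'v/c²), with u' = −0.92c and v = 0.95c.
Numerator: −0.92 + 0.95 = 0.03. Denominator: 1 + (−0.92)(0.95) = 0.126.
u = 0.03/0.126 = 0.2381, so the speed is 0.238c.

0.238c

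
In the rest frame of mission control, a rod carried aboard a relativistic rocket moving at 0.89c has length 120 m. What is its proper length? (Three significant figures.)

263 m

γ = 1/√(1 − β²) = 1/√(1 − 0.7921) = 1/√0.2079 = 1/0.455961 = 2.1932.
Proper length: L₀ = γ·L = 2.1932 × 120 = 263 m.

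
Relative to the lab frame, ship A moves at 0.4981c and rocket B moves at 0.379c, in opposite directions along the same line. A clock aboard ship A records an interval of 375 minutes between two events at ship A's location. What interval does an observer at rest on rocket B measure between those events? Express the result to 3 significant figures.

Transform ship A's velocity into rocket B's frame: (0.4981 + 0.379)/(1 + 0.4981·0.379) = 0.8771/1.1887799, so the relative speed is 0.73782c.
γ for this relative speed: γ = 1/√(1 − 0.544378) = 1.4815.
The clock on ship A records proper time, so rocket B measures Δt = γΔτ = 1.4815 × 375 = 556 minutes.

556 minutes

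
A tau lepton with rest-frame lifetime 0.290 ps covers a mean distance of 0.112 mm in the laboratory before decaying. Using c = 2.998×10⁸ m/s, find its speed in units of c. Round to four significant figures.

0.7899c

Lab distance = (lab lifetime)·v = γτ·βc, so βγ = d/(cτ) = 1.120×10^-4/(2.998×10⁸ × 2.900×10^-13) = 1.2882.
With βγ = 1.2882: γ² = 1 + (βγ)² = 2.65946, and β = (βγ)/γ = 1.2882/1.63079 = 0.7899.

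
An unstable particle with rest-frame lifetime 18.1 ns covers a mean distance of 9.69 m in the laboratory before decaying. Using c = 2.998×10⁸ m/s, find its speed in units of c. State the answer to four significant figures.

Lab distance = (lab lifetime)·v = γτ·βc, so βγ = d/(cτ) = 9.690/(2.998×10⁸ × 1.810×10^-8) = 1.7857.
With βγ = 1.7857: γ² = 1 + (βγ)² = 4.18872, and β = (βγ)/γ = 1.7857/2.04664 = 0.8725.

0.8725c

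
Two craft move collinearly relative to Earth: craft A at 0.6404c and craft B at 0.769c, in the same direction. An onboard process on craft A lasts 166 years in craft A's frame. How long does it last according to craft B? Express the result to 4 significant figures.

171.6 years

Speed of craft A in craft B's frame: u = (v_A − v_B)/(1 − v_A v_B/c²) = (0.6404 − 0.769)/(1 − 0.6404×0.769) = −0.1286/0.5075324 = −0.25338; |u| = 0.25338c.
γ for this relative speed: γ = 1/√(1 − 0.0642014) = 1.0337.
The clock on craft A records proper time, so craft B measures Δt = γΔτ = 1.0337 × 166 = 171.6 years.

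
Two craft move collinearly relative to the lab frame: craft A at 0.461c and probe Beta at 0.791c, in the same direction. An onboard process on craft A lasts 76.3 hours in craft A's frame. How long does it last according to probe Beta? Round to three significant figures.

The velocity of craft A relative to probe Beta is (0.461 − 0.791)c / (1 − 0.461×0.791) = −0.5194c; relative speed 0.5194c.
γ for this relative speed: γ = 1/√(1 − 0.269776) = 1.1702.
The clock on craft A records proper time, so probe Beta measures Δt = γΔτ = 1.1702 × 76.3 = 89.3 hours.

89.3 hours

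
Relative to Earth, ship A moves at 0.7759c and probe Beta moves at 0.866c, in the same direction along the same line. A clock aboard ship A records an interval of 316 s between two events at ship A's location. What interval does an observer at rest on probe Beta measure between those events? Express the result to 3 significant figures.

Speed of ship A in probe Beta's frame: u = (v_A − v_B)/(1 − v_A v_B/c²) = (0.7759 − 0.866)/(1 − 0.7759×0.866) = −0.0901/0.3280706 = −0.27464; |u| = 0.27464c.
γ for this relative speed: γ = 1/√(1 − 0.0754271) = 1.04.
The clock on ship A records proper time, so probe Beta measures Δt = γΔτ = 1.04 × 316 = 329 s.

329 s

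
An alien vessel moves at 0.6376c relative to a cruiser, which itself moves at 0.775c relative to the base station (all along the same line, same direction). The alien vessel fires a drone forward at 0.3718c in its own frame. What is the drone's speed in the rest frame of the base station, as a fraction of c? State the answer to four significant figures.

0.9746c

First combine the drone and alien vessel (S''→S'): u₁ = (0.3718 + 0.6376)/(1 + 0.3718×0.6376) = 1.0094/1.23705968 = 0.81597.
Then combine with the cruiser (S'→S): u = (0.81597 + 0.775)/(1 + 0.81597×0.775) = 1.59097/1.63237675 = 0.97463.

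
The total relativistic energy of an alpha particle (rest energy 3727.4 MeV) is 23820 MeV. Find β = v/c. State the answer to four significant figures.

0.9877

γ = E/(mc²) = 23820/3727.4 = 6.3905.
β = √(1 − 1/γ²) = √(1 − 0.0244867) = √0.9755133 = 0.9877.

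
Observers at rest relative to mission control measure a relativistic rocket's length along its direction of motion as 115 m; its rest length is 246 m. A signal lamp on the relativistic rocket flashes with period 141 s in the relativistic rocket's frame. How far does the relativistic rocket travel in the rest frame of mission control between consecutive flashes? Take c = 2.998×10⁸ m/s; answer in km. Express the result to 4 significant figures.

From L = L₀/γ: γ = 246/115 = 2.13913.
β = √(1 − 1/γ²) = 0.884. Lab-frame period = γτ = 2.13913×141 s = 301.62 s. Distance = βc × γτ = 0.884 × 2.998×10⁸ m/s × 301.62 s = 7.9936×10^10 m = 7.994×10^7 km.

7.994×10^7 km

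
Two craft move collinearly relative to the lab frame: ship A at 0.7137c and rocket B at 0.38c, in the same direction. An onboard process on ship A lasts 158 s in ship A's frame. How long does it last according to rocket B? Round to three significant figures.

Speed of ship A in rocket B's frame: u = (v_A − v_B)/(1 − v_A v_B/c²) = (0.7137 − 0.38)/(1 − 0.7137×0.38) = 0.3337/0.728794 = 0.45788; |u| = 0.45788c.
At |u| = 0.45788c, γ = (1 − 0.209654)^(−1/2) = 1.1248.
The clock on ship A records proper time, so rocket B measures Δt = γΔτ = 1.1248 × 158 = 178 s.

178 s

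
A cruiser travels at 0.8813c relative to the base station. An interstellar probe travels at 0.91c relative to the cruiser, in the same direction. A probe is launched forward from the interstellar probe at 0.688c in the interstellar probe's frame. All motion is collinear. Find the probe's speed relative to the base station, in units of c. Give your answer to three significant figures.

0.999c

Apply u = (u'+v)/(1+u'v) twice. Probe in the cruiser frame: (0.688+0.91)/(1+0.688·0.91) = 1.598/1.62608 = 0.98273c.
That velocity, transformed to the rest frame of the base station: (0.98273+0.8813)/(1+0.98273·0.8813) = 1.86403/1.866079949 = 0.9989c.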